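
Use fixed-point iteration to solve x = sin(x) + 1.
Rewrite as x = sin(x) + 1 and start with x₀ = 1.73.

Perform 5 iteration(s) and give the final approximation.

Equation: x = sin(x) + 1
Fixed-point form: x = sin(x) + 1
x₀ = 1.73

x_1 = g(1.730000) = 1.987354
x_2 = g(1.987354) = 1.914487
x_3 = g(1.914487) = 1.941517
x_4 = g(1.941517) = 1.932066
x_5 = g(1.932066) = 1.935449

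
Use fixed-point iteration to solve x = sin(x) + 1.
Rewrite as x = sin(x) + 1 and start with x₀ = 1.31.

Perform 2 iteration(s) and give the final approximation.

Equation: x = sin(x) + 1
Fixed-point form: x = sin(x) + 1
x₀ = 1.31

x_1 = g(1.310000) = 1.966185
x_2 = g(1.966185) = 1.922847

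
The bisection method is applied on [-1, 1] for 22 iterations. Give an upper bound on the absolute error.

Bisection error bound: |error| ≤ (b-a)/2^n
|error| ≤ (1 - (-1))/2^22 = 2/2^22
|error| ≤ 0.0000004768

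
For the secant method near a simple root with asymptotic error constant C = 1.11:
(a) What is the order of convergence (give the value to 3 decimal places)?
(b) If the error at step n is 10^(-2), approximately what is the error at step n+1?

(a) Secant method has superlinear convergence with order φ = (1+√5)/2 ≈ 1.618.
    This means |e_{n+1}| ≈ C|e_n|^1.618.

(b) With |e_n| = 10^(-2) and C = 1.11:
    |e_{n+1}| ≈ 1.11 × (10^(-2))^1.618 = 1.11 × 10^(-3.24)

(a) ≈ 1.618 (golden ratio); (b) |e_{n+1}| ≈ 6.445e-04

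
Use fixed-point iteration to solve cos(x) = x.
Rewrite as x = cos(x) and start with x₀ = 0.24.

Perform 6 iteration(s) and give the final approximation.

Equation: cos(x) = x
Fixed-point form: x = cos(x)
x₀ = 0.24

x_1 = g(0.240000) = 0.971338
x_2 = g(0.971338) = 0.564195
x_3 = g(0.564195) = 0.845019
x_4 = g(0.845019) = 0.663717
x_5 = g(0.663717) = 0.787708
x_6 = g(0.787708) = 0.705472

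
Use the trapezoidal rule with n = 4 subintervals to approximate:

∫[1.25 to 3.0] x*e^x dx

f(x) = x*e^x
a = 1.25, b = 3.0, n = 4
h = (b - a)/n = 0.437500

Trapezoidal rule: (h/2)[f(x₀) + 2f(x₁) + 2f(x₂) + ... + f(xₙ)]

x_0 = 1.2500, f(x_0) = 4.362929, coefficient = 1
x_1 = 1.6875, f(x_1) = 9.122539, coefficient = 2
x_2 = 2.1250, f(x_2) = 17.792407, coefficient = 2
x_3 = 2.5625, f(x_3) = 33.231006, coefficient = 2
x_4 = 3.0000, f(x_4) = 60.256611, coefficient = 1

I ≈ (0.437500/2) × 184.911443 = 40.449378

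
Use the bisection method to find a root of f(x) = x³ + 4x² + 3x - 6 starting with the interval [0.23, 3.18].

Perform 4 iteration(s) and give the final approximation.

f(x) = x³ + 4x² + 3x - 6
Initial interval: [0.23, 3.18]

Iteration 1:
  c_1 = (0.230000 + 3.180000)/2 = 1.705000
  f(c_1) = f(1.705000) = 15.699578
  f(a) × f(c) < 0, new interval: [0.230000, 1.705000]
Iteration 2:
  c_2 = (0.230000 + 1.705000)/2 = 0.967500
  f(c_2) = f(0.967500) = 1.552359
  f(a) × f(c) < 0, new interval: [0.230000, 0.967500]
Iteration 3:
  c_3 = (0.230000 + 0.967500)/2 = 0.598750
  f(c_3) = f(0.598750) = -2.555091
  f(a) × f(c) ≥ 0, new interval: [0.598750, 0.967500]
Iteration 4:
  c_4 = (0.598750 + 0.967500)/2 = 0.783125
  f(c_4) = f(0.783125) = -0.717207
  f(a) × f(c) ≥ 0, new interval: [0.783125, 0.967500]

After 4 iteration(s), the approximation is c_4 = 0.783125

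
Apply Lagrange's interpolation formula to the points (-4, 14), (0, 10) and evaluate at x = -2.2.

Lagrange interpolation formula:
P(x) = Σ yᵢ × Lᵢ(x)
where Lᵢ(x) = Π_{j≠i} (x - xⱼ)/(xᵢ - xⱼ)

L_0(-2.2) = (-2.2 - 0)/(-4 - 0) = 0.550000
L_1(-2.2) = (-2.2 - (-4))/(0 - (-4)) = 0.450000

P(-2.2) = 14×L_0(-2.2) + 10×L_1(-2.2)
P(-2.2) = 12.200000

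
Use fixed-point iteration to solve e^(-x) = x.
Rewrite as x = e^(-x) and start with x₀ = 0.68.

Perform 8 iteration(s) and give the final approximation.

Equation: e^(-x) = x
Fixed-point form: x = e^(-x)
x₀ = 0.68

x_1 = g(0.680000) = 0.506617
x_2 = g(0.506617) = 0.602531
x_3 = g(0.602531) = 0.547425
x_4 = g(0.547425) = 0.578438
x_5 = g(0.578438) = 0.560774
x_6 = g(0.560774) = 0.570767
x_7 = g(0.570767) = 0.565092
x_8 = g(0.565092) = 0.568308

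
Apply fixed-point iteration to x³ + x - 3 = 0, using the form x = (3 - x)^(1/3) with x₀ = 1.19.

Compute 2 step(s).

Equation: x³ + x - 3 = 0
Fixed-point form: x = (3 - x)^(1/3)
x₀ = 1.19

x_1 = g(1.190000) = 1.218689
x_2 = g(1.218689) = 1.212216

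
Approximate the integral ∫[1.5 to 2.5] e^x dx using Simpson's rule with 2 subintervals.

f(x) = e^x
a = 1.5, b = 2.5, n = 2
h = (b - a)/n = 0.500000

Simpson's rule: (h/3)[f(x₀) + 4f(x₁) + 2f(x₂) + ... + f(xₙ)]

x_0 = 1.5000, f(x_0) = 4.481689, coefficient = 1
x_1 = 2.0000, f(x_1) = 7.389056, coefficient = 4
x_2 = 2.5000, f(x_2) = 12.182494, coefficient = 1

I ≈ (0.500000/3) × 46.220407 = 7.703401
Exact value: 7.700805
Error: 0.002596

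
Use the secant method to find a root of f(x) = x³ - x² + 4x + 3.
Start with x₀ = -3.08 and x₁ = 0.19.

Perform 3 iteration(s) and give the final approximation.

f(x) = x³ - x² + 4x + 3
x₀ = -3.08, x₁ = 0.19

Secant formula: x_{n+1} = x_n - f(x_n)(x_n - x_{n-1})/(f(x_n) - f(x_{n-1}))

Iteration 1:
  f(-3.080000) = -48.024512
  f(0.190000) = 3.730759
  x_2 = 0.190000 - 3.730759×(0.190000 - (-3.080000))/(3.730759 - (-48.024512))
       = -0.045717
Iteration 2:
  f(0.190000) = 3.730759
  f(-0.045717) = 2.814948
  x_3 = -0.045717 - 2.814948×(-0.045717 - 0.190000)/(2.814948 - 3.730759)
       = -0.770244
Iteration 3:
  f(-0.045717) = 2.814948
  f(-0.770244) = -1.131218
  x_4 = -0.770244 - (-1.131218)×(-0.770244 - (-0.045717))/(-1.131218 - 2.814948)
       = -0.562549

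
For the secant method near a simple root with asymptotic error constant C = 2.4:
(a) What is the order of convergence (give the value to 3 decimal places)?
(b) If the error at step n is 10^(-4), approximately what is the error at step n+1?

(a) Secant method has superlinear convergence with order φ = (1+√5)/2 ≈ 1.618.
    This means |e_{n+1}| ≈ C|e_n|^1.618.

(b) With |e_n| = 10^(-4) and C = 2.4:
    |e_{n+1}| ≈ 2.4 × (10^(-4))^1.618 = 2.4 × 10^(-6.47)

(a) ≈ 1.618 (golden ratio); (b) |e_{n+1}| ≈ 8.092e-07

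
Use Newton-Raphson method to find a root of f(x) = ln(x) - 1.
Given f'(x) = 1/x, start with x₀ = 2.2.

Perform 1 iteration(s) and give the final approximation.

f(x) = ln(x) - 1
f'(x) = 1/x
x₀ = 2.2

Newton-Raphson formula: x_{n+1} = x_n - f(x_n)/f'(x_n)

Iteration 1:
  f(2.200000) = -0.211543
  f'(2.200000) = 0.454545
  x_1 = 2.200000 - (-0.211543)/0.454545 = 2.665394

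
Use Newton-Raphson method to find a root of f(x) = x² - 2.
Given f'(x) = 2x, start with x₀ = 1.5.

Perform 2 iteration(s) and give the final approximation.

f(x) = x² - 2
f'(x) = 2x
x₀ = 1.5

Newton-Raphson formula: x_{n+1} = x_n - f(x_n)/f'(x_n)

Iteration 1:
  f(1.500000) = 0.250000
  f'(1.500000) = 3.000000
  x_1 = 1.500000 - 0.250000/3.000000 = 1.416667
Iteration 2:
  f(1.416667) = 0.006944
  f'(1.416667) = 2.833333
  x_2 = 1.416667 - 0.006944/2.833333 = 1.414216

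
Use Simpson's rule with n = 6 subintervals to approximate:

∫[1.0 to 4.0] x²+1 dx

f(x) = x²+1
a = 1.0, b = 4.0, n = 6
h = (b - a)/n = 0.500000

Simpson's rule: (h/3)[f(x₀) + 4f(x₁) + 2f(x₂) + ... + f(xₙ)]

x_0 = 1.0000, f(x_0) = 2.000000, coefficient = 1
x_1 = 1.5000, f(x_1) = 3.250000, coefficient = 4
x_2 = 2.0000, f(x_2) = 5.000000, coefficient = 2
x_3 = 2.5000, f(x_3) = 7.250000, coefficient = 4
x_4 = 3.0000, f(x_4) = 10.000000, coefficient = 2
x_5 = 3.5000, f(x_5) = 13.250000, coefficient = 4
x_6 = 4.0000, f(x_6) = 17.000000, coefficient = 1

I ≈ (0.500000/3) × 144.000000 = 24.000000
Exact value: 24.000000
Error: 0.000000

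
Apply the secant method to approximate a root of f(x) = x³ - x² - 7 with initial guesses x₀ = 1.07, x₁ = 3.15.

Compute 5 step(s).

f(x) = x³ - x² - 7
x₀ = 1.07, x₁ = 3.15

Secant formula: x_{n+1} = x_n - f(x_n)(x_n - x_{n-1})/(f(x_n) - f(x_{n-1}))

Iteration 1:
  f(1.070000) = -6.919857
  f(3.150000) = 14.333375
  x_2 = 3.150000 - 14.333375×(3.150000 - 1.070000)/(14.333375 - (-6.919857))
       = 1.747229
Iteration 2:
  f(3.150000) = 14.333375
  f(1.747229) = -4.718853
  x_3 = 1.747229 - (-4.718853)×(1.747229 - 3.150000)/(-4.718853 - 14.333375)
       = 2.094667
Iteration 3:
  f(1.747229) = -4.718853
  f(2.094667) = -2.197006
  x_4 = 2.094667 - (-2.197006)×(2.094667 - 1.747229)/(-2.197006 - (-4.718853))
       = 2.397351
Iteration 4:
  f(2.094667) = -2.197006
  f(2.397351) = 1.030989
  x_5 = 2.397351 - 1.030989×(2.397351 - 2.094667)/(1.030989 - (-2.197006))
       = 2.300677
Iteration 5:
  f(2.397351) = 1.030989
  f(2.300677) = -0.115367
  x_6 = 2.300677 - (-0.115367)×(2.300677 - 2.397351)/(-0.115367 - 1.030989)
       = 2.310406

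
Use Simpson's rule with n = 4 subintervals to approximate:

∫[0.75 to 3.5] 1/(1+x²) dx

f(x) = 1/(1+x²)
a = 0.75, b = 3.5, n = 4
h = (b - a)/n = 0.687500

Simpson's rule: (h/3)[f(x₀) + 4f(x₁) + 2f(x₂) + ... + f(xₙ)]

x_0 = 0.7500, f(x_0) = 0.640000, coefficient = 1
x_1 = 1.4375, f(x_1) = 0.326115, coefficient = 4
x_2 = 2.1250, f(x_2) = 0.181303, coefficient = 2
x_3 = 2.8125, f(x_3) = 0.112231, coefficient = 4
x_4 = 3.5000, f(x_4) = 0.075472, coefficient = 1

I ≈ (0.687500/3) × 2.831462 = 0.648877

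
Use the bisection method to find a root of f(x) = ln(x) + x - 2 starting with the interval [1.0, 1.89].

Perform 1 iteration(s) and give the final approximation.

f(x) = ln(x) + x - 2
Initial interval: [1.0, 1.89]

Iteration 1:
  c_1 = (1.000000 + 1.890000)/2 = 1.445000
  f(c_1) = f(1.445000) = -0.186891
  f(a) × f(c) ≥ 0, new interval: [1.445000, 1.890000]

After 1 iteration(s), the approximation is c_1 = 1.445000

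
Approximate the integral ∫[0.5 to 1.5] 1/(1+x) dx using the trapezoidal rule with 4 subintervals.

f(x) = 1/(1+x)
a = 0.5, b = 1.5, n = 4
h = (b - a)/n = 0.250000

Trapezoidal rule: (h/2)[f(x₀) + 2f(x₁) + 2f(x₂) + ... + f(xₙ)]

x_0 = 0.5000, f(x_0) = 0.666667, coefficient = 1
x_1 = 0.7500, f(x_1) = 0.571429, coefficient = 2
x_2 = 1.0000, f(x_2) = 0.500000, coefficient = 2
x_3 = 1.2500, f(x_3) = 0.444444, coefficient = 2
x_4 = 1.5000, f(x_4) = 0.400000, coefficient = 1

I ≈ (0.250000/2) × 4.098413 = 0.512302
Exact value: 0.510826
Error: 0.001476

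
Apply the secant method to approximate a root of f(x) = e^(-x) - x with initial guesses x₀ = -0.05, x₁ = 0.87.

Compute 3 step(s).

f(x) = e^(-x) - x
x₀ = -0.05, x₁ = 0.87

Secant formula: x_{n+1} = x_n - f(x_n)(x_n - x_{n-1})/(f(x_n) - f(x_{n-1}))

Iteration 1:
  f(-0.050000) = 1.101271
  f(0.870000) = -0.451048
  x_2 = 0.870000 - (-0.451048)×(0.870000 - (-0.050000))/(-0.451048 - 1.101271)
       = 0.602681
Iteration 2:
  f(0.870000) = -0.451048
  f(0.602681) = -0.055339
  x_3 = 0.602681 - (-0.055339)×(0.602681 - 0.870000)/(-0.055339 - (-0.451048))
       = 0.565297
Iteration 3:
  f(0.602681) = -0.055339
  f(0.565297) = 0.002894
  x_4 = 0.565297 - 0.002894×(0.565297 - 0.602681)/(0.002894 - (-0.055339))
       = 0.567155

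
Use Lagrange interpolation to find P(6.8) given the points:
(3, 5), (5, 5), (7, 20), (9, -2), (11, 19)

Lagrange interpolation formula:
P(x) = Σ yᵢ × Lᵢ(x)
where Lᵢ(x) = Π_{j≠i} (x - xⱼ)/(xᵢ - xⱼ)

L_0(6.8) = (6.8 - 5)/(3 - 5) × (6.8 - 7)/(3 - 7) × (6.8 - 9)/(3 - 9) × (6.8 - 11)/(3 - 11) = -0.008663
L_1(6.8) = (6.8 - 3)/(5 - 3) × (6.8 - 7)/(5 - 7) × (6.8 - 9)/(5 - 9) × (6.8 - 11)/(5 - 11) = 0.073150
L_2(6.8) = (6.8 - 3)/(7 - 3) × (6.8 - 5)/(7 - 5) × (6.8 - 9)/(7 - 9) × (6.8 - 11)/(7 - 11) = 0.987525
L_3(6.8) = (6.8 - 3)/(9 - 3) × (6.8 - 5)/(9 - 5) × (6.8 - 7)/(9 - 7) × (6.8 - 11)/(9 - 11) = -0.059850
L_4(6.8) = (6.8 - 3)/(11 - 3) × (6.8 - 5)/(11 - 5) × (6.8 - 7)/(11 - 7) × (6.8 - 9)/(11 - 9) = 0.007838

P(6.8) = 5×L_0(6.8) + 5×L_1(6.8) + 20×L_2(6.8) + (-2)×L_3(6.8) + 19×L_4(6.8)
P(6.8) = 20.341550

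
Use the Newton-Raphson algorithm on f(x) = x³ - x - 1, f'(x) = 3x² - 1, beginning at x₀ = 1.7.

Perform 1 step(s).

f(x) = x³ - x - 1
f'(x) = 3x² - 1
x₀ = 1.7

Newton-Raphson formula: x_{n+1} = x_n - f(x_n)/f'(x_n)

Iteration 1:
  f(1.700000) = 2.213000
  f'(1.700000) = 7.670000
  x_1 = 1.700000 - 2.213000/7.670000 = 1.411473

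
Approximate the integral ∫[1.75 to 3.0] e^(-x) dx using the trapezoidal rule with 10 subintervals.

f(x) = e^(-x)
a = 1.75, b = 3.0, n = 10
h = (b - a)/n = 0.125000

Trapezoidal rule: (h/2)[f(x₀) + 2f(x₁) + 2f(x₂) + ... + f(xₙ)]

x_0 = 1.7500, f(x_0) = 0.173774, coefficient = 1
x_1 = 1.8750, f(x_1) = 0.153355, coefficient = 2
x_2 = 2.0000, f(x_2) = 0.135335, coefficient = 2
x_3 = 2.1250, f(x_3) = 0.119433, coefficient = 2
x_4 = 2.2500, f(x_4) = 0.105399, coefficient = 2
x_5 = 2.3750, f(x_5) = 0.093014, coefficient = 2
x_6 = 2.5000, f(x_6) = 0.082085, coefficient = 2
x_7 = 2.6250, f(x_7) = 0.072440, coefficient = 2
x_8 = 2.7500, f(x_8) = 0.063928, coefficient = 2
x_9 = 2.8750, f(x_9) = 0.056416, coefficient = 2
x_10 = 3.0000, f(x_10) = 0.049787, coefficient = 1

I ≈ (0.125000/2) × 1.986372 = 0.124148
Exact value: 0.123987
Error: 0.000161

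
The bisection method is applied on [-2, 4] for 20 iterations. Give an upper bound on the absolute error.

Bisection error bound: |error| ≤ (b-a)/2^n
|error| ≤ (4 - (-2))/2^20 = 6/2^20
|error| ≤ 0.0000057220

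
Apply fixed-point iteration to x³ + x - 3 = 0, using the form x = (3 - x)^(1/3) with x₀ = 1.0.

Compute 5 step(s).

Equation: x³ + x - 3 = 0
Fixed-point form: x = (3 - x)^(1/3)
x₀ = 1.0

x_1 = g(1.000000) = 1.259921
x_2 = g(1.259921) = 1.202790
x_3 = g(1.202790) = 1.215812
x_4 = g(1.215812) = 1.212868
x_5 = g(1.212868) = 1.213535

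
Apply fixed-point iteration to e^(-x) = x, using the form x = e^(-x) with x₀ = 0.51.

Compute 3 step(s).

Equation: e^(-x) = x
Fixed-point form: x = e^(-x)
x₀ = 0.51

x_1 = g(0.510000) = 0.600496
x_2 = g(0.600496) = 0.548540
x_3 = g(0.548540) = 0.577793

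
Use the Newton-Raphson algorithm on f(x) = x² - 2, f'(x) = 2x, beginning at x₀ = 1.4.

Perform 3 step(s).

f(x) = x² - 2
f'(x) = 2x
x₀ = 1.4

Newton-Raphson formula: x_{n+1} = x_n - f(x_n)/f'(x_n)

Iteration 1:
  f(1.400000) = -0.040000
  f'(1.400000) = 2.800000
  x_1 = 1.400000 - (-0.040000)/2.800000 = 1.414286
Iteration 2:
  f(1.414286) = 0.000204
  f'(1.414286) = 2.828571
  x_2 = 1.414286 - 0.000204/2.828571 = 1.414214
Iteration 3:
  f(1.414214) = 0.000000
  f'(1.414214) = 2.828427
  x_3 = 1.414214 - 0.000000/2.828427 = 1.414214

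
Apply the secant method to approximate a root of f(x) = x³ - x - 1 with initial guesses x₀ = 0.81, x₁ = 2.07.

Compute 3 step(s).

f(x) = x³ - x - 1
x₀ = 0.81, x₁ = 2.07

Secant formula: x_{n+1} = x_n - f(x_n)(x_n - x_{n-1})/(f(x_n) - f(x_{n-1}))

Iteration 1:
  f(0.810000) = -1.278559
  f(2.070000) = 5.799743
  x_2 = 2.070000 - 5.799743×(2.070000 - 0.810000)/(5.799743 - (-1.278559))
       = 1.037595
Iteration 2:
  f(2.070000) = 5.799743
  f(1.037595) = -0.920517
  x_3 = 1.037595 - (-0.920517)×(1.037595 - 2.070000)/(-0.920517 - 5.799743)
       = 1.179010
Iteration 3:
  f(1.037595) = -0.920517
  f(1.179010) = -0.540110
  x_4 = 1.179010 - (-0.540110)×(1.179010 - 1.037595)/(-0.540110 - (-0.920517))
       = 1.379794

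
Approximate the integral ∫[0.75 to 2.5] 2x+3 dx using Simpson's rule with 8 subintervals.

f(x) = 2x+3
a = 0.75, b = 2.5, n = 8
h = (b - a)/n = 0.218750

Simpson's rule: (h/3)[f(x₀) + 4f(x₁) + 2f(x₂) + ... + f(xₙ)]

x_0 = 0.7500, f(x_0) = 4.500000, coefficient = 1
x_1 = 0.9688, f(x_1) = 4.937500, coefficient = 4
x_2 = 1.1875, f(x_2) = 5.375000, coefficient = 2
x_3 = 1.4062, f(x_3) = 5.812500, coefficient = 4
x_4 = 1.6250, f(x_4) = 6.250000, coefficient = 2
x_5 = 1.8438, f(x_5) = 6.687500, coefficient = 4
x_6 = 2.0625, f(x_6) = 7.125000, coefficient = 2
x_7 = 2.2812, f(x_7) = 7.562500, coefficient = 4
x_8 = 2.5000, f(x_8) = 8.000000, coefficient = 1

I ≈ (0.218750/3) × 150.000000 = 10.937500
Exact value: 10.937500
Error: 0.000000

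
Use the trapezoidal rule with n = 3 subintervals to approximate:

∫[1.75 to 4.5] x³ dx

f(x) = x³
a = 1.75, b = 4.5, n = 3
h = (b - a)/n = 0.916667

Trapezoidal rule: (h/2)[f(x₀) + 2f(x₁) + 2f(x₂) + ... + f(xₙ)]

x_0 = 1.7500, f(x_0) = 5.359375, coefficient = 1
x_1 = 2.6667, f(x_1) = 18.962963, coefficient = 2
x_2 = 3.5833, f(x_2) = 46.010995, coefficient = 2
x_3 = 4.5000, f(x_3) = 91.125000, coefficient = 1

I ≈ (0.916667/2) × 226.432292 = 103.781467
Exact value: 100.170898
Error: 3.610569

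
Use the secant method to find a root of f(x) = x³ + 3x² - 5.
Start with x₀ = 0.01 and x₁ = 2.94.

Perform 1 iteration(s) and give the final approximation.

f(x) = x³ + 3x² - 5
x₀ = 0.01, x₁ = 2.94

Secant formula: x_{n+1} = x_n - f(x_n)(x_n - x_{n-1})/(f(x_n) - f(x_{n-1}))

Iteration 1:
  f(0.010000) = -4.999699
  f(2.940000) = 46.342984
  x_2 = 2.940000 - 46.342984×(2.940000 - 0.010000)/(46.342984 - (-4.999699))
       = 0.295320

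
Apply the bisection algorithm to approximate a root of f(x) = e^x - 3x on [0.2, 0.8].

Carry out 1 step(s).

f(x) = e^x - 3x
Initial interval: [0.2, 0.8]

Iteration 1:
  c_1 = (0.200000 + 0.800000)/2 = 0.500000
  f(c_1) = f(0.500000) = 0.148721
  f(a) × f(c) ≥ 0, new interval: [0.500000, 0.800000]

After 1 iteration(s), the approximation is c_1 = 0.500000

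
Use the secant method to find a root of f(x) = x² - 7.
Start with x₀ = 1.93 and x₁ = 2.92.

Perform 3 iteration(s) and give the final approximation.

f(x) = x² - 7
x₀ = 1.93, x₁ = 2.92

Secant formula: x_{n+1} = x_n - f(x_n)(x_n - x_{n-1})/(f(x_n) - f(x_{n-1}))

Iteration 1:
  f(1.930000) = -3.275100
  f(2.920000) = 1.526400
  x_2 = 2.920000 - 1.526400×(2.920000 - 1.930000)/(1.526400 - (-3.275100))
       = 2.605278
Iteration 2:
  f(2.920000) = 1.526400
  f(2.605278) = -0.212525
  x_3 = 2.605278 - (-0.212525)×(2.605278 - 2.920000)/(-0.212525 - 1.526400)
       = 2.643742
Iteration 3:
  f(2.605278) = -0.212525
  f(2.643742) = -0.010626
  x_4 = 2.643742 - (-0.010626)×(2.643742 - 2.605278)/(-0.010626 - (-0.212525))
       = 2.645767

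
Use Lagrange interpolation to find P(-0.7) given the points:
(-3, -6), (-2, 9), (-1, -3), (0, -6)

Lagrange interpolation formula:
P(x) = Σ yᵢ × Lᵢ(x)
where Lᵢ(x) = Π_{j≠i} (x - xⱼ)/(xᵢ - xⱼ)

L_0(-0.7) = (-0.7 - (-2))/(-3 - (-2)) × (-0.7 - (-1))/(-3 - (-1)) × (-0.7 - 0)/(-3 - 0) = 0.045500
L_1(-0.7) = (-0.7 - (-3))/(-2 - (-3)) × (-0.7 - (-1))/(-2 - (-1)) × (-0.7 - 0)/(-2 - 0) = -0.241500
L_2(-0.7) = (-0.7 - (-3))/(-1 - (-3)) × (-0.7 - (-2))/(-1 - (-2)) × (-0.7 - 0)/(-1 - 0) = 1.046500
L_3(-0.7) = (-0.7 - (-3))/(0 - (-3)) × (-0.7 - (-2))/(0 - (-2)) × (-0.7 - (-1))/(0 - (-1)) = 0.149500

P(-0.7) = (-6)×L_0(-0.7) + 9×L_1(-0.7) + (-3)×L_2(-0.7) + (-6)×L_3(-0.7)
P(-0.7) = -6.483000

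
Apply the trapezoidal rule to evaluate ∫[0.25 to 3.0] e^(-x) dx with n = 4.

f(x) = e^(-x)
a = 0.25, b = 3.0, n = 4
h = (b - a)/n = 0.687500

Trapezoidal rule: (h/2)[f(x₀) + 2f(x₁) + 2f(x₂) + ... + f(xₙ)]

x_0 = 0.2500, f(x_0) = 0.778801, coefficient = 1
x_1 = 0.9375, f(x_1) = 0.391606, coefficient = 2
x_2 = 1.6250, f(x_2) = 0.196912, coefficient = 2
x_3 = 2.3125, f(x_3) = 0.099013, coefficient = 2
x_4 = 3.0000, f(x_4) = 0.049787, coefficient = 1

I ≈ (0.687500/2) × 2.203649 = 0.757504
Exact value: 0.729014
Error: 0.028491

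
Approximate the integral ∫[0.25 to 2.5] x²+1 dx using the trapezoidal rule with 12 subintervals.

f(x) = x²+1
a = 0.25, b = 2.5, n = 12
h = (b - a)/n = 0.187500

Trapezoidal rule: (h/2)[f(x₀) + 2f(x₁) + 2f(x₂) + ... + f(xₙ)]

x_0 = 0.2500, f(x_0) = 1.062500, coefficient = 1
x_1 = 0.4375, f(x_1) = 1.191406, coefficient = 2
x_2 = 0.6250, f(x_2) = 1.390625, coefficient = 2
x_3 = 0.8125, f(x_3) = 1.660156, coefficient = 2
x_4 = 1.0000, f(x_4) = 2.000000, coefficient = 2
x_5 = 1.1875, f(x_5) = 2.410156, coefficient = 2
x_6 = 1.3750, f(x_6) = 2.890625, coefficient = 2
x_7 = 1.5625, f(x_7) = 3.441406, coefficient = 2
x_8 = 1.7500, f(x_8) = 4.062500, coefficient = 2
x_9 = 1.9375, f(x_9) = 4.753906, coefficient = 2
x_10 = 2.1250, f(x_10) = 5.515625, coefficient = 2
x_11 = 2.3125, f(x_11) = 6.347656, coefficient = 2
x_12 = 2.5000, f(x_12) = 7.250000, coefficient = 1

I ≈ (0.187500/2) × 79.640625 = 7.466309
Exact value: 7.453125
Error: 0.013184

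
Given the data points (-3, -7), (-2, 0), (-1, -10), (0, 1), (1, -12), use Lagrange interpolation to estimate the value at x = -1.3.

Lagrange interpolation formula:
P(x) = Σ yᵢ × Lᵢ(x)
where Lᵢ(x) = Π_{j≠i} (x - xⱼ)/(xᵢ - xⱼ)

L_0(-1.3) = (-1.3 - (-2))/(-3 - (-2)) × (-1.3 - (-1))/(-3 - (-1)) × (-1.3 - 0)/(-3 - 0) × (-1.3 - 1)/(-3 - 1) = -0.026163
L_1(-1.3) = (-1.3 - (-3))/(-2 - (-3)) × (-1.3 - (-1))/(-2 - (-1)) × (-1.3 - 0)/(-2 - 0) × (-1.3 - 1)/(-2 - 1) = 0.254150
L_2(-1.3) = (-1.3 - (-3))/(-1 - (-3)) × (-1.3 - (-2))/(-1 - (-2)) × (-1.3 - 0)/(-1 - 0) × (-1.3 - 1)/(-1 - 1) = 0.889525
L_3(-1.3) = (-1.3 - (-3))/(0 - (-3)) × (-1.3 - (-2))/(0 - (-2)) × (-1.3 - (-1))/(0 - (-1)) × (-1.3 - 1)/(0 - 1) = -0.136850
L_4(-1.3) = (-1.3 - (-3))/(1 - (-3)) × (-1.3 - (-2))/(1 - (-2)) × (-1.3 - (-1))/(1 - (-1)) × (-1.3 - 0)/(1 - 0) = 0.019338

P(-1.3) = (-7)×L_0(-1.3) + 0×L_1(-1.3) + (-10)×L_2(-1.3) + 1×L_3(-1.3) + (-12)×L_4(-1.3)
P(-1.3) = -9.081012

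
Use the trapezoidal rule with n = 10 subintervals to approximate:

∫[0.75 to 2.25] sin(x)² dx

f(x) = sin(x)²
a = 0.75, b = 2.25, n = 10
h = (b - a)/n = 0.150000

Trapezoidal rule: (h/2)[f(x₀) + 2f(x₁) + 2f(x₂) + ... + f(xₙ)]

x_0 = 0.7500, f(x_0) = 0.464631, coefficient = 1
x_1 = 0.9000, f(x_1) = 0.613601, coefficient = 2
x_2 = 1.0500, f(x_2) = 0.752423, coefficient = 2
x_3 = 1.2000, f(x_3) = 0.868697, coefficient = 2
x_4 = 1.3500, f(x_4) = 0.952036, coefficient = 2
x_5 = 1.5000, f(x_5) = 0.994996, coefficient = 2
x_6 = 1.6500, f(x_6) = 0.993740, coefficient = 2
x_7 = 1.8000, f(x_7) = 0.948379, coefficient = 2
x_8 = 1.9500, f(x_8) = 0.862966, coefficient = 2
x_9 = 2.1000, f(x_9) = 0.745130, coefficient = 2
x_10 = 2.2500, f(x_10) = 0.605398, coefficient = 1

I ≈ (0.150000/2) × 16.533967 = 1.240048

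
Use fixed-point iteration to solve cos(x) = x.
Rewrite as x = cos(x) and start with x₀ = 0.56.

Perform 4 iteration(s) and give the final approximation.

Equation: cos(x) = x
Fixed-point form: x = cos(x)
x₀ = 0.56

x_1 = g(0.560000) = 0.847255
x_2 = g(0.847255) = 0.662043
x_3 = g(0.662043) = 0.788738
x_4 = g(0.788738) = 0.704741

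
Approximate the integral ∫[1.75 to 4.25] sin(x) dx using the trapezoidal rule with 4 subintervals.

f(x) = sin(x)
a = 1.75, b = 4.25, n = 4
h = (b - a)/n = 0.625000

Trapezoidal rule: (h/2)[f(x₀) + 2f(x₁) + 2f(x₂) + ... + f(xₙ)]

x_0 = 1.7500, f(x_0) = 0.983986, coefficient = 1
x_1 = 2.3750, f(x_1) = 0.693685, coefficient = 2
x_2 = 3.0000, f(x_2) = 0.141120, coefficient = 2
x_3 = 3.6250, f(x_3) = -0.464799, coefficient = 2
x_4 = 4.2500, f(x_4) = -0.894989, coefficient = 1

I ≈ (0.625000/2) × 0.829009 = 0.259065
Exact value: 0.267841
Error: 0.008776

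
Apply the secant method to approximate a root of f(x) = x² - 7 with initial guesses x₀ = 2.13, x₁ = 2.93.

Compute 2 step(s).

f(x) = x² - 7
x₀ = 2.13, x₁ = 2.93

Secant formula: x_{n+1} = x_n - f(x_n)(x_n - x_{n-1})/(f(x_n) - f(x_{n-1}))

Iteration 1:
  f(2.130000) = -2.463100
  f(2.930000) = 1.584900
  x_2 = 2.930000 - 1.584900×(2.930000 - 2.130000)/(1.584900 - (-2.463100))
       = 2.616779
Iteration 2:
  f(2.930000) = 1.584900
  f(2.616779) = -0.152469
  x_3 = 2.616779 - (-0.152469)×(2.616779 - 2.930000)/(-0.152469 - 1.584900)
       = 2.644267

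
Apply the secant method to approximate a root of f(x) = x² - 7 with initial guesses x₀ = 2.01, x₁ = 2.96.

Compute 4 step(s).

f(x) = x² - 7
x₀ = 2.01, x₁ = 2.96

Secant formula: x_{n+1} = x_n - f(x_n)(x_n - x_{n-1})/(f(x_n) - f(x_{n-1}))

Iteration 1:
  f(2.010000) = -2.959900
  f(2.960000) = 1.761600
  x_2 = 2.960000 - 1.761600×(2.960000 - 2.010000)/(1.761600 - (-2.959900))
       = 2.605553
Iteration 2:
  f(2.960000) = 1.761600
  f(2.605553) = -0.211092
  x_3 = 2.605553 - (-0.211092)×(2.605553 - 2.960000)/(-0.211092 - 1.761600)
       = 2.643482
Iteration 3:
  f(2.605553) = -0.211092
  f(2.643482) = -0.012005
  x_4 = 2.643482 - (-0.012005)×(2.643482 - 2.605553)/(-0.012005 - (-0.211092))
       = 2.645769
Iteration 4:
  f(2.643482) = -0.012005
  f(2.645769) = 0.000092
  x_5 = 2.645769 - 0.000092×(2.645769 - 2.643482)/(0.000092 - (-0.012005))
       = 2.645751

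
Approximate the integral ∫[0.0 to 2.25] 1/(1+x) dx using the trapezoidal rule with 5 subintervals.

f(x) = 1/(1+x)
a = 0.0, b = 2.25, n = 5
h = (b - a)/n = 0.450000

Trapezoidal rule: (h/2)[f(x₀) + 2f(x₁) + 2f(x₂) + ... + f(xₙ)]

x_0 = 0.0000, f(x_0) = 1.000000, coefficient = 1
x_1 = 0.4500, f(x_1) = 0.689655, coefficient = 2
x_2 = 0.9000, f(x_2) = 0.526316, coefficient = 2
x_3 = 1.3500, f(x_3) = 0.425532, coefficient = 2
x_4 = 1.8000, f(x_4) = 0.357143, coefficient = 2
x_5 = 2.2500, f(x_5) = 0.307692, coefficient = 1

I ≈ (0.450000/2) × 5.304984 = 1.193621
Exact value: 1.178655
Error: 0.014966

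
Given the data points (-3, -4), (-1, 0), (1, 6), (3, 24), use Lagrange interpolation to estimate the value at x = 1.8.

Lagrange interpolation formula:
P(x) = Σ yᵢ × Lᵢ(x)
where Lᵢ(x) = Π_{j≠i} (x - xⱼ)/(xᵢ - xⱼ)

L_0(1.8) = (1.8 - (-1))/(-3 - (-1)) × (1.8 - 1)/(-3 - 1) × (1.8 - 3)/(-3 - 3) = 0.056000
L_1(1.8) = (1.8 - (-3))/(-1 - (-3)) × (1.8 - 1)/(-1 - 1) × (1.8 - 3)/(-1 - 3) = -0.288000
L_2(1.8) = (1.8 - (-3))/(1 - (-3)) × (1.8 - (-1))/(1 - (-1)) × (1.8 - 3)/(1 - 3) = 1.008000
L_3(1.8) = (1.8 - (-3))/(3 - (-3)) × (1.8 - (-1))/(3 - (-1)) × (1.8 - 1)/(3 - 1) = 0.224000

P(1.8) = (-4)×L_0(1.8) + 0×L_1(1.8) + 6×L_2(1.8) + 24×L_3(1.8)
P(1.8) = 11.200000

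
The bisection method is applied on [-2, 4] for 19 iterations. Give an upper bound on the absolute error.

Bisection error bound: |error| ≤ (b-a)/2^n
|error| ≤ (4 - (-2))/2^19 = 6/2^19
|error| ≤ 0.0000114441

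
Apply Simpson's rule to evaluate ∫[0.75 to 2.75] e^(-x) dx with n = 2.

f(x) = e^(-x)
a = 0.75, b = 2.75, n = 2
h = (b - a)/n = 1.000000

Simpson's rule: (h/3)[f(x₀) + 4f(x₁) + 2f(x₂) + ... + f(xₙ)]

x_0 = 0.7500, f(x_0) = 0.472367, coefficient = 1
x_1 = 1.7500, f(x_1) = 0.173774, coefficient = 4
x_2 = 2.7500, f(x_2) = 0.063928, coefficient = 1

I ≈ (1.000000/3) × 1.231390 = 0.410463
Exact value: 0.408439
Error: 0.002025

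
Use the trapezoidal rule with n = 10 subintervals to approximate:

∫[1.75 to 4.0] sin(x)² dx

f(x) = sin(x)²
a = 1.75, b = 4.0, n = 10
h = (b - a)/n = 0.225000

Trapezoidal rule: (h/2)[f(x₀) + 2f(x₁) + 2f(x₂) + ... + f(xₙ)]

x_0 = 1.7500, f(x_0) = 0.968228, coefficient = 1
x_1 = 1.9750, f(x_1) = 0.845326, coefficient = 2
x_2 = 2.2000, f(x_2) = 0.653666, coefficient = 2
x_3 = 2.4250, f(x_3) = 0.431411, coefficient = 2
x_4 = 2.6500, f(x_4) = 0.222813, coefficient = 2
x_5 = 2.8750, f(x_5) = 0.069404, coefficient = 2
x_6 = 3.1000, f(x_6) = 0.001729, coefficient = 2
x_7 = 3.3250, f(x_7) = 0.033263, coefficient = 2
x_8 = 3.5500, f(x_8) = 0.157727, coefficient = 2
x_9 = 3.7750, f(x_9) = 0.350339, coefficient = 2
x_10 = 4.0000, f(x_10) = 0.572750, coefficient = 1

I ≈ (0.225000/2) × 7.072334 = 0.795638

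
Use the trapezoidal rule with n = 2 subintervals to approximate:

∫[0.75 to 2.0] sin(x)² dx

f(x) = sin(x)²
a = 0.75, b = 2.0, n = 2
h = (b - a)/n = 0.625000

Trapezoidal rule: (h/2)[f(x₀) + 2f(x₁) + 2f(x₂) + ... + f(xₙ)]

x_0 = 0.7500, f(x_0) = 0.464631, coefficient = 1
x_1 = 1.3750, f(x_1) = 0.962151, coefficient = 2
x_2 = 2.0000, f(x_2) = 0.826822, coefficient = 1

I ≈ (0.625000/2) × 3.215756 = 1.004924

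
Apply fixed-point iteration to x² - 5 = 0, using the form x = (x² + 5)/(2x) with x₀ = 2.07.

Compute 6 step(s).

Equation: x² - 5 = 0
Fixed-point form: x = (x² + 5)/(2x)
x₀ = 2.07

x_1 = g(2.070000) = 2.242729
x_2 = g(2.242729) = 2.236078
x_3 = g(2.236078) = 2.236068
x_4 = g(2.236068) = 2.236068
x_5 = g(2.236068) = 2.236068
x_6 = g(2.236068) = 2.236068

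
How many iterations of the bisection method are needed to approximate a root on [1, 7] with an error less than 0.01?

We need (b-a)/2^n ≤ 0.01
(7 - 1)/2^n ≤ 0.01
6/2^n ≤ 0.01
2^n ≥ 600
n ≥ log₂(600) = 9.23
n ≥ 10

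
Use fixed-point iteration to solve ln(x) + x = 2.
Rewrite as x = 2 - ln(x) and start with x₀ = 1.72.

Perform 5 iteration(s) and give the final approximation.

Equation: ln(x) + x = 2
Fixed-point form: x = 2 - ln(x)
x₀ = 1.72

x_1 = g(1.720000) = 1.457676
x_2 = g(1.457676) = 1.623157
x_3 = g(1.623157) = 1.515627
x_4 = g(1.515627) = 1.584171
x_5 = g(1.584171) = 1.539939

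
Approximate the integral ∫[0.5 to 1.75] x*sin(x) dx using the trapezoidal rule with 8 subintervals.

f(x) = x*sin(x)
a = 0.5, b = 1.75, n = 8
h = (b - a)/n = 0.156250

Trapezoidal rule: (h/2)[f(x₀) + 2f(x₁) + 2f(x₂) + ... + f(xₙ)]

x_0 = 0.5000, f(x_0) = 0.239713, coefficient = 1
x_1 = 0.6562, f(x_1) = 0.400411, coefficient = 2
x_2 = 0.8125, f(x_2) = 0.589882, coefficient = 2
x_3 = 0.9688, f(x_3) = 0.798423, coefficient = 2
x_4 = 1.1250, f(x_4) = 1.015051, coefficient = 2
x_5 = 1.2812, f(x_5) = 1.227916, coefficient = 2
x_6 = 1.4375, f(x_6) = 1.424748, coefficient = 2
x_7 = 1.5938, f(x_7) = 1.593330, coefficient = 2
x_8 = 1.7500, f(x_8) = 1.721975, coefficient = 1

I ≈ (0.156250/2) × 16.061211 = 1.254782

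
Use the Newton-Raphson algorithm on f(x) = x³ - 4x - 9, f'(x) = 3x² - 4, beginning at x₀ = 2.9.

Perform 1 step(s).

f(x) = x³ - 4x - 9
f'(x) = 3x² - 4
x₀ = 2.9

Newton-Raphson formula: x_{n+1} = x_n - f(x_n)/f'(x_n)

Iteration 1:
  f(2.900000) = 3.789000
  f'(2.900000) = 21.230000
  x_1 = 2.900000 - 3.789000/21.230000 = 2.721526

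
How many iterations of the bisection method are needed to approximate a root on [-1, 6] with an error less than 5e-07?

We need (b-a)/2^n ≤ 5e-07
(6 - (-1))/2^n ≤ 5e-07
7/2^n ≤ 5e-07
2^n ≥ 14000000
n ≥ log₂(14000000) = 23.74
n ≥ 24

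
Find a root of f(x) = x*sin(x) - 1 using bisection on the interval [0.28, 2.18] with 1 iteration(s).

f(x) = x*sin(x) - 1
Initial interval: [0.28, 2.18]

Iteration 1:
  c_1 = (0.280000 + 2.180000)/2 = 1.230000
  f(c_1) = f(1.230000) = 0.159261
  f(a) × f(c) < 0, new interval: [0.280000, 1.230000]

After 1 iteration(s), the approximation is c_1 = 1.230000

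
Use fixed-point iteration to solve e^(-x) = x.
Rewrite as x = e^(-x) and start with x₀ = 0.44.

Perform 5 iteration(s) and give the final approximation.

Equation: e^(-x) = x
Fixed-point form: x = e^(-x)
x₀ = 0.44

x_1 = g(0.440000) = 0.644036
x_2 = g(0.644036) = 0.525168
x_3 = g(0.525168) = 0.591456
x_4 = g(0.591456) = 0.553521
x_5 = g(0.553521) = 0.574922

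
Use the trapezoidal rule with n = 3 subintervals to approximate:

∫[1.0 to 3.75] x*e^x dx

f(x) = x*e^x
a = 1.0, b = 3.75, n = 3
h = (b - a)/n = 0.916667

Trapezoidal rule: (h/2)[f(x₀) + 2f(x₁) + 2f(x₂) + ... + f(xₙ)]

x_0 = 1.0000, f(x_0) = 2.718282, coefficient = 1
x_1 = 1.9167, f(x_1) = 13.029998, coefficient = 2
x_2 = 2.8333, f(x_2) = 48.172446, coefficient = 2
x_3 = 3.7500, f(x_3) = 159.454058, coefficient = 1

I ≈ (0.916667/2) × 284.577228 = 130.431230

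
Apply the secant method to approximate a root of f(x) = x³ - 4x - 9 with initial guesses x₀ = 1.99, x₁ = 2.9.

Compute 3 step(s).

f(x) = x³ - 4x - 9
x₀ = 1.99, x₁ = 2.9

Secant formula: x_{n+1} = x_n - f(x_n)(x_n - x_{n-1})/(f(x_n) - f(x_{n-1}))

Iteration 1:
  f(1.990000) = -9.079401
  f(2.900000) = 3.789000
  x_2 = 2.900000 - 3.789000×(2.900000 - 1.990000)/(3.789000 - (-9.079401))
       = 2.632058
Iteration 2:
  f(2.900000) = 3.789000
  f(2.632058) = -1.294053
  x_3 = 2.632058 - (-1.294053)×(2.632058 - 2.900000)/(-1.294053 - 3.789000)
       = 2.700271
Iteration 3:
  f(2.632058) = -1.294053
  f(2.700271) = -0.112159
  x_4 = 2.700271 - (-0.112159)×(2.700271 - 2.632058)/(-0.112159 - (-1.294053))
       = 2.706744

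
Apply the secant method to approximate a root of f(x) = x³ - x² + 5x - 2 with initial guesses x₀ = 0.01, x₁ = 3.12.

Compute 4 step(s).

f(x) = x³ - x² + 5x - 2
x₀ = 0.01, x₁ = 3.12

Secant formula: x_{n+1} = x_n - f(x_n)(x_n - x_{n-1})/(f(x_n) - f(x_{n-1}))

Iteration 1:
  f(0.010000) = -1.950099
  f(3.120000) = 34.236928
  x_2 = 3.120000 - 34.236928×(3.120000 - 0.010000)/(34.236928 - (-1.950099))
       = 0.177596
Iteration 2:
  f(3.120000) = 34.236928
  f(0.177596) = -1.137958
  x_3 = 0.177596 - (-1.137958)×(0.177596 - 3.120000)/(-1.137958 - 34.236928)
       = 0.272249
Iteration 3:
  f(0.177596) = -1.137958
  f(0.272249) = -0.692696
  x_4 = 0.272249 - (-0.692696)×(0.272249 - 0.177596)/(-0.692696 - (-1.137958))
       = 0.419501
Iteration 4:
  f(0.272249) = -0.692696
  f(0.419501) = -0.004654
  x_5 = 0.419501 - (-0.004654)×(0.419501 - 0.272249)/(-0.004654 - (-0.692696))
       = 0.420497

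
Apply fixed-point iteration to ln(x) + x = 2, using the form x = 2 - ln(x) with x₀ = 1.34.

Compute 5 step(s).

Equation: ln(x) + x = 2
Fixed-point form: x = 2 - ln(x)
x₀ = 1.34

x_1 = g(1.340000) = 1.707330
x_2 = g(1.707330) = 1.465069
x_3 = g(1.465069) = 1.618098
x_4 = g(1.618098) = 1.518749
x_5 = g(1.518749) = 1.582113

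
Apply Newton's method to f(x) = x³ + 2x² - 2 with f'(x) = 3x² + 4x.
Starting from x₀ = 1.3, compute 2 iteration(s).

f(x) = x³ + 2x² - 2
f'(x) = 3x² + 4x
x₀ = 1.3

Newton-Raphson formula: x_{n+1} = x_n - f(x_n)/f'(x_n)

Iteration 1:
  f(1.300000) = 3.577000
  f'(1.300000) = 10.270000
  x_1 = 1.300000 - 3.577000/10.270000 = 0.951704
Iteration 2:
  f(0.951704) = 0.673478
  f'(0.951704) = 6.524037
  x_2 = 0.951704 - 0.673478/6.524037 = 0.848474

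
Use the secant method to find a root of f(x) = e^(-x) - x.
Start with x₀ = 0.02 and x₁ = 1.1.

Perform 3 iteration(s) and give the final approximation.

f(x) = e^(-x) - x
x₀ = 0.02, x₁ = 1.1

Secant formula: x_{n+1} = x_n - f(x_n)(x_n - x_{n-1})/(f(x_n) - f(x_{n-1}))

Iteration 1:
  f(0.020000) = 0.960199
  f(1.100000) = -0.767129
  x_2 = 1.100000 - (-0.767129)×(1.100000 - 0.020000)/(-0.767129 - 0.960199)
       = 0.620358
Iteration 2:
  f(1.100000) = -0.767129
  f(0.620358) = -0.082606
  x_3 = 0.620358 - (-0.082606)×(0.620358 - 1.100000)/(-0.082606 - (-0.767129))
       = 0.562476
Iteration 3:
  f(0.620358) = -0.082606
  f(0.562476) = 0.007320
  x_4 = 0.562476 - 0.007320×(0.562476 - 0.620358)/(0.007320 - (-0.082606))
       = 0.567188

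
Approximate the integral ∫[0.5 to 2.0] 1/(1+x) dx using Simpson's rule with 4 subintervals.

f(x) = 1/(1+x)
a = 0.5, b = 2.0, n = 4
h = (b - a)/n = 0.375000

Simpson's rule: (h/3)[f(x₀) + 4f(x₁) + 2f(x₂) + ... + f(xₙ)]

x_0 = 0.5000, f(x_0) = 0.666667, coefficient = 1
x_1 = 0.8750, f(x_1) = 0.533333, coefficient = 4
x_2 = 1.2500, f(x_2) = 0.444444, coefficient = 2
x_3 = 1.6250, f(x_3) = 0.380952, coefficient = 4
x_4 = 2.0000, f(x_4) = 0.333333, coefficient = 1

I ≈ (0.375000/3) × 5.546032 = 0.693254
Exact value: 0.693147
Error: 0.000107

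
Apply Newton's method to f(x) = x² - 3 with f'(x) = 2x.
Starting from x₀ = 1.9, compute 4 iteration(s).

f(x) = x² - 3
f'(x) = 2x
x₀ = 1.9

Newton-Raphson formula: x_{n+1} = x_n - f(x_n)/f'(x_n)

Iteration 1:
  f(1.900000) = 0.610000
  f'(1.900000) = 3.800000
  x_1 = 1.900000 - 0.610000/3.800000 = 1.739474
Iteration 2:
  f(1.739474) = 0.025769
  f'(1.739474) = 3.478947
  x_2 = 1.739474 - 0.025769/3.478947 = 1.732067
Iteration 3:
  f(1.732067) = 0.000055
  f'(1.732067) = 3.464133
  x_3 = 1.732067 - 0.000055/3.464133 = 1.732051
Iteration 4:
  f(1.732051) = 0.000000
  f'(1.732051) = 3.464102
  x_4 = 1.732051 - 0.000000/3.464102 = 1.732051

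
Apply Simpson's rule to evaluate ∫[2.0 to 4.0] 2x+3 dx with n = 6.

f(x) = 2x+3
a = 2.0, b = 4.0, n = 6
h = (b - a)/n = 0.333333

Simpson's rule: (h/3)[f(x₀) + 4f(x₁) + 2f(x₂) + ... + f(xₙ)]

x_0 = 2.0000, f(x_0) = 7.000000, coefficient = 1
x_1 = 2.3333, f(x_1) = 7.666667, coefficient = 4
x_2 = 2.6667, f(x_2) = 8.333333, coefficient = 2
x_3 = 3.0000, f(x_3) = 9.000000, coefficient = 4
x_4 = 3.3333, f(x_4) = 9.666667, coefficient = 2
x_5 = 3.6667, f(x_5) = 10.333333, coefficient = 4
x_6 = 4.0000, f(x_6) = 11.000000, coefficient = 1

I ≈ (0.333333/3) × 162.000000 = 18.000000
Exact value: 18.000000
Error: 0.000000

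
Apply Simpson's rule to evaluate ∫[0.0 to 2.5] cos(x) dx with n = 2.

f(x) = cos(x)
a = 0.0, b = 2.5, n = 2
h = (b - a)/n = 1.250000

Simpson's rule: (h/3)[f(x₀) + 4f(x₁) + 2f(x₂) + ... + f(xₙ)]

x_0 = 0.0000, f(x_0) = 1.000000, coefficient = 1
x_1 = 1.2500, f(x_1) = 0.315322, coefficient = 4
x_2 = 2.5000, f(x_2) = -0.801144, coefficient = 1

I ≈ (1.250000/3) × 1.460146 = 0.608394
Exact value: 0.598472
Error: 0.009922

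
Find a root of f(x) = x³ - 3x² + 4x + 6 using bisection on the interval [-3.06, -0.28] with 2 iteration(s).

f(x) = x³ - 3x² + 4x + 6
Initial interval: [-3.06, -0.28]

Iteration 1:
  c_1 = (-3.060000 + (-0.280000))/2 = -1.670000
  f(c_1) = f(-1.670000) = -13.704163
  f(a) × f(c) ≥ 0, new interval: [-1.670000, -0.280000]
Iteration 2:
  c_2 = (-1.670000 + (-0.280000))/2 = -0.975000
  f(c_2) = f(-0.975000) = -1.678734
  f(a) × f(c) ≥ 0, new interval: [-0.975000, -0.280000]

After 2 iteration(s), the approximation is c_2 = -0.975000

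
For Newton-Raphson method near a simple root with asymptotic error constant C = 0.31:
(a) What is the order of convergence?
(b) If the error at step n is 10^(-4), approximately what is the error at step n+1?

(a) Newton-Raphson has quadratic (order 2) convergence near simple roots.
    This means |e_{n+1}| ≈ C|e_n|².

(b) With |e_n| = 10^(-4) and C = 0.31:
    |e_{n+1}| ≈ 0.31 × (10^(-4))² = 0.31 × 10^(-8)

(a) 2 (quadratic); (b) |e_{n+1}| ≈ 3.100e-09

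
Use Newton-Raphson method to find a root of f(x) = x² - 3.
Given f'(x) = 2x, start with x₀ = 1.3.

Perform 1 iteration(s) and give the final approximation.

f(x) = x² - 3
f'(x) = 2x
x₀ = 1.3

Newton-Raphson formula: x_{n+1} = x_n - f(x_n)/f'(x_n)

Iteration 1:
  f(1.300000) = -1.310000
  f'(1.300000) = 2.600000
  x_1 = 1.300000 - (-1.310000)/2.600000 = 1.803846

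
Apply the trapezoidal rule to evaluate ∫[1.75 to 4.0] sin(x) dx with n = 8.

f(x) = sin(x)
a = 1.75, b = 4.0, n = 8
h = (b - a)/n = 0.281250

Trapezoidal rule: (h/2)[f(x₀) + 2f(x₁) + 2f(x₂) + ... + f(xₙ)]

x_0 = 1.7500, f(x_0) = 0.983986, coefficient = 1
x_1 = 2.0312, f(x_1) = 0.895851, coefficient = 2
x_2 = 2.3125, f(x_2) = 0.737319, coefficient = 2
x_3 = 2.5938, f(x_3) = 0.520847, coefficient = 2
x_4 = 2.8750, f(x_4) = 0.263446, coefficient = 2
x_5 = 3.1562, f(x_5) = -0.014657, coefficient = 2
x_6 = 3.4375, f(x_6) = -0.291608, coefficient = 2
x_7 = 3.7188, f(x_7) = -0.545644, coefficient = 2
x_8 = 4.0000, f(x_8) = -0.756802, coefficient = 1

I ≈ (0.281250/2) × 3.358291 = 0.472260
Exact value: 0.475398
Error: 0.003138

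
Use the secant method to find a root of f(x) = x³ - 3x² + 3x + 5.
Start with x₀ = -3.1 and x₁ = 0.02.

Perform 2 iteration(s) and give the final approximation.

f(x) = x³ - 3x² + 3x + 5
x₀ = -3.1, x₁ = 0.02

Secant formula: x_{n+1} = x_n - f(x_n)(x_n - x_{n-1})/(f(x_n) - f(x_{n-1}))

Iteration 1:
  f(-3.100000) = -62.921000
  f(0.020000) = 5.058808
  x_2 = 0.020000 - 5.058808×(0.020000 - (-3.100000))/(5.058808 - (-62.921000))
       = -0.212179
Iteration 2:
  f(0.020000) = 5.058808
  f(-0.212179) = 4.218851
  x_3 = -0.212179 - 4.218851×(-0.212179 - 0.020000)/(4.218851 - 5.058808)
       = -1.378344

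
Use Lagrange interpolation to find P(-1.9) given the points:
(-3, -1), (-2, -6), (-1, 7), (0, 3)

Lagrange interpolation formula:
P(x) = Σ yᵢ × Lᵢ(x)
where Lᵢ(x) = Π_{j≠i} (x - xⱼ)/(xᵢ - xⱼ)

L_0(-1.9) = (-1.9 - (-2))/(-3 - (-2)) × (-1.9 - (-1))/(-3 - (-1)) × (-1.9 - 0)/(-3 - 0) = -0.028500
L_1(-1.9) = (-1.9 - (-3))/(-2 - (-3)) × (-1.9 - (-1))/(-2 - (-1)) × (-1.9 - 0)/(-2 - 0) = 0.940500
L_2(-1.9) = (-1.9 - (-3))/(-1 - (-3)) × (-1.9 - (-2))/(-1 - (-2)) × (-1.9 - 0)/(-1 - 0) = 0.104500
L_3(-1.9) = (-1.9 - (-3))/(0 - (-3)) × (-1.9 - (-2))/(0 - (-2)) × (-1.9 - (-1))/(0 - (-1)) = -0.016500

P(-1.9) = (-1)×L_0(-1.9) + (-6)×L_1(-1.9) + 7×L_2(-1.9) + 3×L_3(-1.9)
P(-1.9) = -4.932500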